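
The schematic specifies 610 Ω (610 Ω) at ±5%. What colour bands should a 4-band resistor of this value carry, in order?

610 Ω = 61 × 10^1.
6 → blue
1 → brown
Multiplier 10^1 → brown.
±5% tolerance → gold.

blue, brown, brown, gold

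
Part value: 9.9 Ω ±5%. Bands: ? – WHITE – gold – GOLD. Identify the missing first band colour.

white

9.9 Ω = 99 × 10^-1.
The first band gives digit 9 of the significand, and 9 is white.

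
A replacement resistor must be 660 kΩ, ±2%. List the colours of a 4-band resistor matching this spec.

660000 Ω = 66 × 10^4.
6 → blue
6 → blue
Multiplier 10^4 → yellow.
±2% tolerance → red.

blue, blue, yellow, red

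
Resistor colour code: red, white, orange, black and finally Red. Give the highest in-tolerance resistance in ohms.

298.86 Ω

Red → 2 (first significant figure)
White → 9 (second significant figure)
Orange → 3 (third significant figure)
Black → ×1 multiplier
Red → ±2% tolerance
293 × 1 = 293 Ω
Highest = 293 × (1 + 2/100) = 298.86 Ω.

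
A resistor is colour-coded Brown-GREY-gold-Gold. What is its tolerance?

The last band, gold, is the tolerance band.
Gold corresponds to ±5%.

±5%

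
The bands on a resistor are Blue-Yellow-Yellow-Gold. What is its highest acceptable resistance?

672000 Ω

Blue → 6 (first significant figure)
Yellow → 4 (second significant figure)
Yellow → ×10^4 multiplier
Gold → ±5% tolerance
64 × 10000 = 640000 Ω
Highest = 640000 × (1 + 5/100) = 672000 Ω.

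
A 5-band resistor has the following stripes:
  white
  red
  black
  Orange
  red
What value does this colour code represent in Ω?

White → 9 (first significant figure)
Red → 2 (second significant figure)
Black → 0 (third significant figure)
Orange → ×10^3 multiplier
920 × 1000 = 920000 Ω

920000 Ω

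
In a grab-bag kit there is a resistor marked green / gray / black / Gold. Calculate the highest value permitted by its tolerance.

Green → 5 (first significant figure)
Grey → 8 (second significant figure)
Black → ×1 multiplier
Gold → ±5% tolerance
58 × 1 = 58 Ω
Highest = 58 × (1 + 5/100) = 60.9 Ω.

60.9 Ω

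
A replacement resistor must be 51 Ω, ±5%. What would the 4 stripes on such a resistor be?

51 Ω = 51 × 10^0.
5 → green
1 → brown
Multiplier 10^0 → black.
±5% tolerance → gold.

green, brown, black, gold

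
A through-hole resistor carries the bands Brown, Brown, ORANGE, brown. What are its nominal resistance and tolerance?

Brown → 1 (first significant figure)
Brown → 1 (second significant figure)
Orange → ×10^3 multiplier
Brown → ±1% tolerance
11 × 1000 = 11000 Ω

11000 Ω ±1%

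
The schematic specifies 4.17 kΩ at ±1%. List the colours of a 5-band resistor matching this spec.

4170 Ω = 417 × 10^1.
4 → yellow
1 → brown
7 → violet
Multiplier 10^1 → brown.
±1% tolerance → brown.

yellow, brown, violet, brown, brown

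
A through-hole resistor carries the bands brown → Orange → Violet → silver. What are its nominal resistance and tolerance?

Brown → 1 (first significant figure)
Orange → 3 (second significant figure)
Violet → ×10^7 multiplier
Silver → ±10% tolerance
13 × 10000000 = 130000000 Ω

130000000 Ω ±10%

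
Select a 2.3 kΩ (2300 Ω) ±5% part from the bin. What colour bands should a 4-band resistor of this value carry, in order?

2300 Ω = 23 × 10^2.
2 → red
3 → orange
Multiplier 10^2 → red.
±5% tolerance → gold.

red, orange, red, gold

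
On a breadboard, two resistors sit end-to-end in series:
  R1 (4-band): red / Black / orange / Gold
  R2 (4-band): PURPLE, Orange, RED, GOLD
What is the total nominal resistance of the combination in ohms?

27300 Ω

R1: red, black → 20; orange ×10^3 → 20000 Ω.
R2: violet, orange → 73; red ×10^2 → 7300 Ω.
Series: 20000 + 7300 = 27300 Ω.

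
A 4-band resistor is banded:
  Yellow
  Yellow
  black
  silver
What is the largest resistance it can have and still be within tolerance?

Yellow → 4 (first significant figure)
Yellow → 4 (second significant figure)
Black → ×1 multiplier
Silver → ±10% tolerance
44 × 1 = 44 Ω
Largest = 44 × (1 + 10/100) = 48.4 Ω.

48.4 Ω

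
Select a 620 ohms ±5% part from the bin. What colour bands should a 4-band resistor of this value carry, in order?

blue, red, brown, gold

620 Ω = 62 × 10^1.
6 → blue
2 → red
Multiplier 10^1 → brown.
±5% tolerance → gold.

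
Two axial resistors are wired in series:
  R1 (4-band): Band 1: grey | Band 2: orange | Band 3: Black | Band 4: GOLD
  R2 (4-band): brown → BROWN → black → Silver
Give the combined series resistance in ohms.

R1: grey, orange → 83; black ×1 → 83 Ω.
R2: brown, brown → 11; black ×1 → 11 Ω.
Series: 83 + 11 = 94 Ω.

94 Ω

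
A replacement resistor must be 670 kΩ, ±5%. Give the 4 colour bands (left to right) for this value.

670000 Ω = 67 × 10^4.
6 → blue
7 → violet
Multiplier 10^4 → yellow.
±5% tolerance → gold.

blue, violet, yellow, gold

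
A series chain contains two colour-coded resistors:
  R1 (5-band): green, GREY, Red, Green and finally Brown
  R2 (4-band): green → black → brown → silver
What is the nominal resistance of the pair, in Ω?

58200500 Ω

R1: green, grey, red → 582; green ×10^5 → 58200000 Ω.
R2: green, black → 50; brown ×10 → 500 Ω.
Series: 58200000 + 500 = 58200500 Ω.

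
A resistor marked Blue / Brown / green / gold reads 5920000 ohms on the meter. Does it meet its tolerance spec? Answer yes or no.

Blue → 6 (first significant figure)
Brown → 1 (second significant figure)
Green → ×10^5 multiplier
Gold → ±5% tolerance
61 × 100000 = 6100000 Ω
Allowed range: 5795000 Ω to 6405000 Ω.
5920000 ohms lies inside that range.

yes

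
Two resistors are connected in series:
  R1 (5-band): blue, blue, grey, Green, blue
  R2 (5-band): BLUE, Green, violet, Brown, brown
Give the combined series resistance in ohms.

R1: blue, blue, grey → 668; green ×10^5 → 66800000 Ω.
R2: blue, green, violet → 657; brown ×10 → 6570 Ω.
Series: 66800000 + 6570 = 66806570 Ω.

66806570 Ω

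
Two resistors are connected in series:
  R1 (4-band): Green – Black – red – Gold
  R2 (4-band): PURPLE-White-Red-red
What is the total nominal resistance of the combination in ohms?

12900 Ω

R1: green, black → 50; red ×10^2 → 5000 Ω.
R2: violet, white → 79; red ×10^2 → 7900 Ω.
Series: 5000 + 7900 = 12900 Ω.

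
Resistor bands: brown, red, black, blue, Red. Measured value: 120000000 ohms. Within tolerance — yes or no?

Brown → 1 (first significant figure)
Red → 2 (second significant figure)
Black → 0 (third significant figure)
Blue → ×10^6 multiplier
Red → ±2% tolerance
120 × 1000000 = 120000000 Ω
Allowed range: 117600000 Ω to 122400000 Ω.
120000000 ohms lies inside that range.

yes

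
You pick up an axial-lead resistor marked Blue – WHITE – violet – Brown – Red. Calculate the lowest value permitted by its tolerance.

Blue → 6 (first significant figure)
White → 9 (second significant figure)
Violet → 7 (third significant figure)
Brown → ×10 multiplier
Red → ±2% tolerance
697 × 10 = 6970 Ω
Lowest = 6970 × (1 − 2/100) = 6830.6 Ω.

6830.6 Ω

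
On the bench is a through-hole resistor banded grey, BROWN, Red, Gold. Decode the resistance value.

Grey → 8 (first significant figure)
Brown → 1 (second significant figure)
Red → ×10^2 multiplier
81 × 100 = 8100 Ω

8100 Ω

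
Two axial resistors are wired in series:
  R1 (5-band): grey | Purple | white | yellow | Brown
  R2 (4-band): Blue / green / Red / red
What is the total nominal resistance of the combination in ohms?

R1: grey, violet, white → 879; yellow ×10^4 → 8790000 Ω.
R2: blue, green → 65; red ×10^2 → 6500 Ω.
Series: 8790000 + 6500 = 8796500 Ω.

8796500 Ω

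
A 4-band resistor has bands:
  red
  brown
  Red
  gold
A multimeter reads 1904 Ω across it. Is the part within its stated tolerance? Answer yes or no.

Red → 2 (first significant figure)
Brown → 1 (second significant figure)
Red → ×10^2 multiplier
Gold → ±5% tolerance
21 × 100 = 2100 Ω
Allowed range: 1995 Ω to 2205 Ω.
1904 Ω lies outside that range.

no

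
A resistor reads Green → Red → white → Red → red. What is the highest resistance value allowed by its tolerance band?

53958 Ω

Green → 5 (first significant figure)
Red → 2 (second significant figure)
White → 9 (third significant figure)
Red → ×10^2 multiplier
Red → ±2% tolerance
529 × 100 = 52900 Ω
Highest = 52900 × (1 + 2/100) = 53958 Ω.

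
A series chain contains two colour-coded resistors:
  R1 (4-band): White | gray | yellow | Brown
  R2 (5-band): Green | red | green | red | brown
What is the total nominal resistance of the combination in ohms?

1032500 Ω

R1: white, grey → 98; yellow ×10^4 → 980000 Ω.
R2: green, red, green → 525; red ×10^2 → 52500 Ω.
Series: 980000 + 52500 = 1032500 Ω.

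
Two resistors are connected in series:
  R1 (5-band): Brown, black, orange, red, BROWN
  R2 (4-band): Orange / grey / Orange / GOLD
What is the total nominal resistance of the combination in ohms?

48300 Ω

R1: brown, black, orange → 103; red ×10^2 → 10300 Ω.
R2: orange, grey → 38; orange ×10^3 → 38000 Ω.
Series: 10300 + 38000 = 48300 Ω.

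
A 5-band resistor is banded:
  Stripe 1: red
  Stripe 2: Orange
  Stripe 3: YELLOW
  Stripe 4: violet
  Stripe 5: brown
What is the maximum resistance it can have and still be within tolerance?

2363400000 Ω

Red → 2 (first significant figure)
Orange → 3 (second significant figure)
Yellow → 4 (third significant figure)
Violet → ×10^7 multiplier
Brown → ±1% tolerance
234 × 10000000 = 2340000000 Ω
Maximum = 2340000000 × (1 + 1/100) = 2363400000 Ω.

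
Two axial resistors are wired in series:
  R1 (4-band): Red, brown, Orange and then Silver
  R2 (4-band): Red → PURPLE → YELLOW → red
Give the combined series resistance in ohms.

291000 Ω

R1: red, brown → 21; orange ×10^3 → 21000 Ω.
R2: red, violet → 27; yellow ×10^4 → 270000 Ω.
Series: 21000 + 270000 = 291000 Ω.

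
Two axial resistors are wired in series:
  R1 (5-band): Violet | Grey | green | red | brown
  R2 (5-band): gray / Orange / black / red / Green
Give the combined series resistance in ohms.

161500 Ω

R1: violet, grey, green → 785; red ×10^2 → 78500 Ω.
R2: grey, orange, black → 830; red ×10^2 → 83000 Ω.
Series: 78500 + 83000 = 161500 Ω.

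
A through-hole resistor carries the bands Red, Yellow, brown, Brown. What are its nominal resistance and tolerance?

240 Ω ±1%

Red → 2 (first significant figure)
Yellow → 4 (second significant figure)
Brown → ×10 multiplier
Brown → ±1% tolerance
24 × 10 = 240 Ω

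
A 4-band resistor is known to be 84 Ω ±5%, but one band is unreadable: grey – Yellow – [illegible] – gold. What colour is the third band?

black

84 Ω = 84 × 10^0.
The third band is the multiplier, 10^0, which is black.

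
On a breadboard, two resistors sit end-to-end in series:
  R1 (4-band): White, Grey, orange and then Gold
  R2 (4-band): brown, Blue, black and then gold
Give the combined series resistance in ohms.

R1: white, grey → 98; orange ×10^3 → 98000 Ω.
R2: brown, blue → 16; black ×1 → 16 Ω.
Series: 98000 + 16 = 98016 Ω.

98016 Ω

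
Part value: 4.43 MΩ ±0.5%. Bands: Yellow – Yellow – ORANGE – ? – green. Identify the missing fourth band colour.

yellow

4430000 Ω = 443 × 10^4.
The fourth band is the multiplier, 10^4, which is yellow.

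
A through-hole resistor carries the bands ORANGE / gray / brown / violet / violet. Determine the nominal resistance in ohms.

Orange → 3 (first significant figure)
Grey → 8 (second significant figure)
Brown → 1 (third significant figure)
Violet → ×10^7 multiplier
381 × 10000000 = 3810000000 Ω

3810000000 Ω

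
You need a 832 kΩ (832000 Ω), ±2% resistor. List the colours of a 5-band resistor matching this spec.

grey, orange, red, orange, red

832000 Ω = 832 × 10^3.
8 → grey
3 → orange
2 → red
Multiplier 10^3 → orange.
±2% tolerance → red.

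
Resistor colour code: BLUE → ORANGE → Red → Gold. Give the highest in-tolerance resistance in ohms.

6615 Ω

Blue → 6 (first significant figure)
Orange → 3 (second significant figure)
Red → ×10^2 multiplier
Gold → ±5% tolerance
63 × 100 = 6300 Ω
Highest = 6300 × (1 + 5/100) = 6615 Ω.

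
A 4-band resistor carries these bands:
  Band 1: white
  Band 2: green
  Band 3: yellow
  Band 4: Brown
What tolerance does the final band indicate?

±1%

The last band, brown, is the tolerance band.
Brown corresponds to ±1%.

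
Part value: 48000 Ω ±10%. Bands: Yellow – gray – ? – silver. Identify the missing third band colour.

orange

48000 Ω = 48 × 10^3.
The third band is the multiplier, 10^3, which is orange.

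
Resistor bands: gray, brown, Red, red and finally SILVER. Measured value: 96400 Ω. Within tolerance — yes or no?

no

Grey → 8 (first significant figure)
Brown → 1 (second significant figure)
Red → 2 (third significant figure)
Red → ×10^2 multiplier
Silver → ±10% tolerance
812 × 100 = 81200 Ω
Allowed range: 73080 Ω to 89320 Ω.
96400 Ω lies outside that range.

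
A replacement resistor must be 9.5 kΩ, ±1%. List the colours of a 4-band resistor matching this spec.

white, green, red, brown

9500 Ω = 95 × 10^2.
9 → white
5 → green
Multiplier 10^2 → red.
±1% tolerance → brown.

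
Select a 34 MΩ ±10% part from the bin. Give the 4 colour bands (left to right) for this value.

orange, yellow, blue, silver

34000000 Ω = 34 × 10^6.
3 → orange
4 → yellow
Multiplier 10^6 → blue.
±10% tolerance → silver.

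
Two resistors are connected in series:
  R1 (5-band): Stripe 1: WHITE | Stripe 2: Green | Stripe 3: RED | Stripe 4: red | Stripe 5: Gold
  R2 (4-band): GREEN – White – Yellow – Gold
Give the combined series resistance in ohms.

685200 Ω

R1: white, green, red → 952; red ×10^2 → 95200 Ω.
R2: green, white → 59; yellow ×10^4 → 590000 Ω.
Series: 95200 + 590000 = 685200 Ω.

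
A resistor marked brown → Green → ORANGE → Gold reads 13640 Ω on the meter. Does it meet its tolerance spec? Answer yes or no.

Brown → 1 (first significant figure)
Green → 5 (second significant figure)
Orange → ×10^3 multiplier
Gold → ±5% tolerance
15 × 1000 = 15000 Ω
Allowed range: 14250 Ω to 15750 Ω.
13640 Ω lies outside that range.

no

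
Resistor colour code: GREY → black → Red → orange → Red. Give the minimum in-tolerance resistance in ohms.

785960 Ω

Grey → 8 (first significant figure)
Black → 0 (second significant figure)
Red → 2 (third significant figure)
Orange → ×10^3 multiplier
Red → ±2% tolerance
802 × 1000 = 802000 Ω
Minimum = 802000 × (1 − 2/100) = 785960 Ω.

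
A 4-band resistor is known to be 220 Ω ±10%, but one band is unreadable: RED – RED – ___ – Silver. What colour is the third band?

brown

220 Ω = 22 × 10^1.
The third band is the multiplier, 10^1, which is brown.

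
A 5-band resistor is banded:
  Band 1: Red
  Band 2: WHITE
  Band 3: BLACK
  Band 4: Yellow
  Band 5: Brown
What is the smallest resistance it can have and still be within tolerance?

2871000 Ω

Red → 2 (first significant figure)
White → 9 (second significant figure)
Black → 0 (third significant figure)
Yellow → ×10^4 multiplier
Brown → ±1% tolerance
290 × 10000 = 2900000 Ω
Smallest = 2900000 × (1 − 1/100) = 2871000 Ω.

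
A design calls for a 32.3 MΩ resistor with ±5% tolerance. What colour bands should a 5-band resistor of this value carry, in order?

32300000 Ω = 323 × 10^5.
3 → orange
2 → red
3 → orange
Multiplier 10^5 → green.
±5% tolerance → gold.

orange, red, orange, green, gold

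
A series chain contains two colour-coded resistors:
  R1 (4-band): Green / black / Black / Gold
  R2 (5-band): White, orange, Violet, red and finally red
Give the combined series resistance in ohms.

R1: green, black → 50; black ×1 → 50 Ω.
R2: white, orange, violet → 937; red ×10^2 → 93700 Ω.
Series: 50 + 93700 = 93750 Ω.

93750 Ω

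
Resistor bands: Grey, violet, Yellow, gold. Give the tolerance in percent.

±5%

The last band, gold, is the tolerance band.
Gold corresponds to ±5%.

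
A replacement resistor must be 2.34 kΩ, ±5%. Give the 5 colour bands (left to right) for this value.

red, orange, yellow, brown, gold

2340 Ω = 234 × 10^1.
2 → red
3 → orange
4 → yellow
Multiplier 10^1 → brown.
±5% tolerance → gold.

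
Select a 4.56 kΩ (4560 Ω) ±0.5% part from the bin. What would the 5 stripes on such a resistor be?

yellow, green, blue, brown, green

4560 Ω = 456 × 10^1.
4 → yellow
5 → green
6 → blue
Multiplier 10^1 → brown.
±0.5% tolerance → green.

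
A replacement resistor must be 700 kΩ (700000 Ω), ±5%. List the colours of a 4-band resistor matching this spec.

violet, black, yellow, gold

700000 Ω = 70 × 10^4.
7 → violet
0 → black
Multiplier 10^4 → yellow.
±5% tolerance → gold.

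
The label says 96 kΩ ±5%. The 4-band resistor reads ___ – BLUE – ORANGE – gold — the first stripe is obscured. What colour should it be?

96000 Ω = 96 × 10^3.
The first band gives digit 9 of the significand, and 9 is white.

white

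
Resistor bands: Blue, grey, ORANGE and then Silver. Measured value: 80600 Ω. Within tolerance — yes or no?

no

Blue → 6 (first significant figure)
Grey → 8 (second significant figure)
Orange → ×10^3 multiplier
Silver → ±10% tolerance
68 × 1000 = 68000 Ω
Allowed range: 61200 Ω to 74800 Ω.
80600 Ω lies outside that range.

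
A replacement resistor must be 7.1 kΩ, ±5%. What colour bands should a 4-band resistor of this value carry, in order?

violet, brown, red, gold

7100 Ω = 71 × 10^2.
7 → violet
1 → brown
Multiplier 10^2 → red.
±5% tolerance → gold.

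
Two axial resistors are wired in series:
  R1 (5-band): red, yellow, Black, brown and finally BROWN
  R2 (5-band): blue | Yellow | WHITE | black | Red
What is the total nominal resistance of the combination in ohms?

3049 Ω

R1: red, yellow, black → 240; brown ×10 → 2400 Ω.
R2: blue, yellow, white → 649; black ×1 → 649 Ω.
Series: 2400 + 649 = 3049 Ω.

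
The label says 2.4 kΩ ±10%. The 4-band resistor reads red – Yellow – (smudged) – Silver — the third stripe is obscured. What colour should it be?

red

2400 Ω = 24 × 10^2.
The third band is the multiplier, 10^2, which is red.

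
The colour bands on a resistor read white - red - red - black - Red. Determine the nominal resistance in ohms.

White → 9 (first significant figure)
Red → 2 (second significant figure)
Red → 2 (third significant figure)
Black → ×1 multiplier
922 × 1 = 922 Ω

922 Ω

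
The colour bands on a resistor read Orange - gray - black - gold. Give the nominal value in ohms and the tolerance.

Orange → 3 (first significant figure)
Grey → 8 (second significant figure)
Black → ×1 multiplier
Gold → ±5% tolerance
38 × 1 = 38 Ω

38 Ω ±5%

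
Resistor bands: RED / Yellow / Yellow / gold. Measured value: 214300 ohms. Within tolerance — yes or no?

Red → 2 (first significant figure)
Yellow → 4 (second significant figure)
Yellow → ×10^4 multiplier
Gold → ±5% tolerance
24 × 10000 = 240000 Ω
Allowed range: 228000 Ω to 252000 Ω.
214300 ohms lies outside that range.

no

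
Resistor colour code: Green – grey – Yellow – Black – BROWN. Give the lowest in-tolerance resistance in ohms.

578.16 Ω

Green → 5 (first significant figure)
Grey → 8 (second significant figure)
Yellow → 4 (third significant figure)
Black → ×1 multiplier
Brown → ±1% tolerance
584 × 1 = 584 Ω
Lowest = 584 × (1 − 1/100) = 578.16 Ω.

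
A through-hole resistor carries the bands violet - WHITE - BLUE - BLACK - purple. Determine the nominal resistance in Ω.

Violet → 7 (first significant figure)
White → 9 (second significant figure)
Blue → 6 (third significant figure)
Black → ×1 multiplier
796 × 1 = 796 Ω

796 Ω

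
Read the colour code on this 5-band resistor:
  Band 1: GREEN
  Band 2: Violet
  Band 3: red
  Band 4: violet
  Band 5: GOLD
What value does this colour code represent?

5720000000 Ω

Green → 5 (first significant figure)
Violet → 7 (second significant figure)
Red → 2 (third significant figure)
Violet → ×10^7 multiplier
572 × 10000000 = 5720000000 Ω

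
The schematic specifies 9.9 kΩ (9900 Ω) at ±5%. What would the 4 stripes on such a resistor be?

9900 Ω = 99 × 10^2.
9 → white
9 → white
Multiplier 10^2 → red.
±5% tolerance → gold.

white, white, red, gold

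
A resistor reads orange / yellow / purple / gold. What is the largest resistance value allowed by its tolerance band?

Orange → 3 (first significant figure)
Yellow → 4 (second significant figure)
Violet → ×10^7 multiplier
Gold → ±5% tolerance
34 × 10000000 = 340000000 Ω
Largest = 340000000 × (1 + 5/100) = 357000000 Ω.

357000000 Ω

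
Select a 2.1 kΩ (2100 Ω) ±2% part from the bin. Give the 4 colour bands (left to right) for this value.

2100 Ω = 21 × 10^2.
2 → red
1 → brown
Multiplier 10^2 → red.
±2% tolerance → red.

red, brown, red, red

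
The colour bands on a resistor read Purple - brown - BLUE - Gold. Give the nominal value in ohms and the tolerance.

71000000 Ω ±5%

Violet → 7 (first significant figure)
Brown → 1 (second significant figure)
Blue → ×10^6 multiplier
Gold → ±5% tolerance
71 × 1000000 = 71000000 Ω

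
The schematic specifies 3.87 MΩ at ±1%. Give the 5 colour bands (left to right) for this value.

orange, grey, violet, yellow, brown

3870000 Ω = 387 × 10^4.
3 → orange
8 → grey
7 → violet
Multiplier 10^4 → yellow.
±1% tolerance → brown.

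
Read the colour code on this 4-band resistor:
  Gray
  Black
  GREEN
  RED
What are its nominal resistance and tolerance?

Grey → 8 (first significant figure)
Black → 0 (second significant figure)
Green → ×10^5 multiplier
Red → ±2% tolerance
80 × 100000 = 8000000 Ω

8000000 Ω ±2%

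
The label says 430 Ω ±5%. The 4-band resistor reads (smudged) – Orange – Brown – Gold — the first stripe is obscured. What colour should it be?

yellow

430 Ω = 43 × 10^1.
The first band gives digit 4 of the significand, and 4 is yellow.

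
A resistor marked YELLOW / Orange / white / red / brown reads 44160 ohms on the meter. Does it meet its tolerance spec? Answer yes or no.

yes

Yellow → 4 (first significant figure)
Orange → 3 (second significant figure)
White → 9 (third significant figure)
Red → ×10^2 multiplier
Brown → ±1% tolerance
439 × 100 = 43900 Ω
Allowed range: 43461 Ω to 44339 Ω.
44160 ohms lies inside that range.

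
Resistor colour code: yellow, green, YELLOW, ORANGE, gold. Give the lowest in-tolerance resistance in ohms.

431300 Ω

Yellow → 4 (first significant figure)
Green → 5 (second significant figure)
Yellow → 4 (third significant figure)
Orange → ×10^3 multiplier
Gold → ±5% tolerance
454 × 1000 = 454000 Ω
Lowest = 454000 × (1 − 5/100) = 431300 Ω.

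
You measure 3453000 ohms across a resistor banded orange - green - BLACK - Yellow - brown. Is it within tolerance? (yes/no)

no

Orange → 3 (first significant figure)
Green → 5 (second significant figure)
Black → 0 (third significant figure)
Yellow → ×10^4 multiplier
Brown → ±1% tolerance
350 × 10000 = 3500000 Ω
Allowed range: 3465000 Ω to 3535000 Ω.
3453000 ohms lies outside that range.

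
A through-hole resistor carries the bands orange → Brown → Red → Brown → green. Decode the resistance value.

Orange → 3 (first significant figure)
Brown → 1 (second significant figure)
Red → 2 (third significant figure)
Brown → ×10 multiplier
312 × 10 = 3120 Ω

3120 Ω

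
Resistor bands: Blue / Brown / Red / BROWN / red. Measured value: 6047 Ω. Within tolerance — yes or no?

yes

Blue → 6 (first significant figure)
Brown → 1 (second significant figure)
Red → 2 (third significant figure)
Brown → ×10 multiplier
Red → ±2% tolerance
612 × 10 = 6120 Ω
Allowed range: 5997.6 Ω to 6242.4 Ω.
6047 Ω lies inside that range.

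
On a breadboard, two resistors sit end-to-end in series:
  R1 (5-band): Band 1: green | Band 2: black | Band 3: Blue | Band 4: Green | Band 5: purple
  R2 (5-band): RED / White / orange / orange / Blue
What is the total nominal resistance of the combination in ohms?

R1: green, black, blue → 506; green ×10^5 → 50600000 Ω.
R2: red, white, orange → 293; orange ×10^3 → 293000 Ω.
Series: 50600000 + 293000 = 50893000 Ω.

50893000 Ω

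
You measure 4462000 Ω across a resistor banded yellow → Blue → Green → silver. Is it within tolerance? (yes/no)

Yellow → 4 (first significant figure)
Blue → 6 (second significant figure)
Green → ×10^5 multiplier
Silver → ±10% tolerance
46 × 100000 = 4600000 Ω
Allowed range: 4140000 Ω to 5060000 Ω.
4462000 Ω lies inside that range.

yes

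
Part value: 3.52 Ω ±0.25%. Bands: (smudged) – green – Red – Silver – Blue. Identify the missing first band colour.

orange

3.52 Ω = 352 × 10^-2.
The first band gives digit 3 of the significand, and 3 is orange.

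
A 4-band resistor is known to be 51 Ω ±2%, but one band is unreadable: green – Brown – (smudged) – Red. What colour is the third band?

black

51 Ω = 51 × 10^0.
The third band is the multiplier, 10^0, which is black.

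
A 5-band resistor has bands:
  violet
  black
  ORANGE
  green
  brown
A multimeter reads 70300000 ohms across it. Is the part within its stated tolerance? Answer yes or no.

yes

Violet → 7 (first significant figure)
Black → 0 (second significant figure)
Orange → 3 (third significant figure)
Green → ×10^5 multiplier
Brown → ±1% tolerance
703 × 100000 = 70300000 Ω
Allowed range: 69597000 Ω to 71003000 Ω.
70300000 ohms lies inside that range.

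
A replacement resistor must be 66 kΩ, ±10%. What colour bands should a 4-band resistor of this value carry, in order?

blue, blue, orange, silver

66000 Ω = 66 × 10^3.
6 → blue
6 → blue
Multiplier 10^3 → orange.
±10% tolerance → silver.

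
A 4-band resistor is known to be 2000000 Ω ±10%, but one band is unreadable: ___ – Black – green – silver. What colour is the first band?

2000000 Ω = 20 × 10^5.
The first band gives digit 2 of the significand, and 2 is red.

red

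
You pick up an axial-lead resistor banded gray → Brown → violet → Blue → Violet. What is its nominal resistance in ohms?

Grey → 8 (first significant figure)
Brown → 1 (second significant figure)
Violet → 7 (third significant figure)
Blue → ×10^6 multiplier
817 × 1000000 = 817000000 Ω

817000000 Ω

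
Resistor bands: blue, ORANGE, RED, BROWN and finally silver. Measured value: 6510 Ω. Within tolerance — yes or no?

yes

Blue → 6 (first significant figure)
Orange → 3 (second significant figure)
Red → 2 (third significant figure)
Brown → ×10 multiplier
Silver → ±10% tolerance
632 × 10 = 6320 Ω
Allowed range: 5688 Ω to 6952 Ω.
6510 Ω lies inside that range.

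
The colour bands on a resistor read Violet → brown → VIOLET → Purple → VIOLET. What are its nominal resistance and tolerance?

Violet → 7 (first significant figure)
Brown → 1 (second significant figure)
Violet → 7 (third significant figure)
Violet → ×10^7 multiplier
Violet → ±0.1% tolerance
717 × 10000000 = 7170000000 Ω

7170000000 Ω ±0.1%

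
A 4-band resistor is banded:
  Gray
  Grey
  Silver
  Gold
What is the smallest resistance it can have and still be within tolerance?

Grey → 8 (first significant figure)
Grey → 8 (second significant figure)
Silver → ×0.01 multiplier
Gold → ±5% tolerance
88 × 0.01 = 0.88 Ω
Smallest = 0.88 × (1 − 5/100) = 0.836 Ω.

0.836 Ω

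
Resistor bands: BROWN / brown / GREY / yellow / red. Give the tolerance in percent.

The last band, red, is the tolerance band.
Red corresponds to ±2%.

±2%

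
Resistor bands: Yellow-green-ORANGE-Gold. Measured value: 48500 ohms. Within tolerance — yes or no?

Yellow → 4 (first significant figure)
Green → 5 (second significant figure)
Orange → ×10^3 multiplier
Gold → ±5% tolerance
45 × 1000 = 45000 Ω
Allowed range: 42750 Ω to 47250 Ω.
48500 ohms lies outside that range.

no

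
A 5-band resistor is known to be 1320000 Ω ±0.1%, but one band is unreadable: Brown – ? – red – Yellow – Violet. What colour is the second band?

1320000 Ω = 132 × 10^4.
The second band gives digit 3 of the significand, and 3 is orange.

orange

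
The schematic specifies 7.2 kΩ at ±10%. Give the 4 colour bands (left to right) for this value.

violet, red, red, silver

7200 Ω = 72 × 10^2.
7 → violet
2 → red
Multiplier 10^2 → red.
±10% tolerance → silver.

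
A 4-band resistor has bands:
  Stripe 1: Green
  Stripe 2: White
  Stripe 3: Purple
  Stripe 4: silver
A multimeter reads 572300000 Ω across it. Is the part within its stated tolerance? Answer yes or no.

yes

Green → 5 (first significant figure)
White → 9 (second significant figure)
Violet → ×10^7 multiplier
Silver → ±10% tolerance
59 × 10000000 = 590000000 Ω
Allowed range: 531000000 Ω to 649000000 Ω.
572300000 Ω lies inside that range.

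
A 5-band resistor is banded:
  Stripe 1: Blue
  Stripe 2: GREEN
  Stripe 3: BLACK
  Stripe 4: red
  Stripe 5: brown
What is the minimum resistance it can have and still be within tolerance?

64350 Ω

Blue → 6 (first significant figure)
Green → 5 (second significant figure)
Black → 0 (third significant figure)
Red → ×10^2 multiplier
Brown → ±1% tolerance
650 × 100 = 65000 Ω
Minimum = 65000 × (1 − 1/100) = 64350 Ω.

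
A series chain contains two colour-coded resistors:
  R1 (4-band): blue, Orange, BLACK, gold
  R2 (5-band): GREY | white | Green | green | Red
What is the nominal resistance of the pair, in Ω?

89500063 Ω

R1: blue, orange → 63; black ×1 → 63 Ω.
R2: grey, white, green → 895; green ×10^5 → 89500000 Ω.
Series: 63 + 89500000 = 89500063 Ω.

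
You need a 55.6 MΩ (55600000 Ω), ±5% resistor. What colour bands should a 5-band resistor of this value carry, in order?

green, green, blue, green, gold

55600000 Ω = 556 × 10^5.
5 → green
5 → green
6 → blue
Multiplier 10^5 → green.
±5% tolerance → gold.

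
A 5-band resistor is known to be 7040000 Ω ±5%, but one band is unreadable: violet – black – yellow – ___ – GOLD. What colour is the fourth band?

7040000 Ω = 704 × 10^4.
The fourth band is the multiplier, 10^4, which is yellow.

yellow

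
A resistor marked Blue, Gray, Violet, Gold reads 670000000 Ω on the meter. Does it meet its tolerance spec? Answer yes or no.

yes

Blue → 6 (first significant figure)
Grey → 8 (second significant figure)
Violet → ×10^7 multiplier
Gold → ±5% tolerance
68 × 10000000 = 680000000 Ω
Allowed range: 646000000 Ω to 714000000 Ω.
670000000 Ω lies inside that range.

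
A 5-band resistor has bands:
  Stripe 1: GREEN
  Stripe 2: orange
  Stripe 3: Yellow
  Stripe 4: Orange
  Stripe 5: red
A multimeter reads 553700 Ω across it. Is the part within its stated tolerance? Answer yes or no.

no

Green → 5 (first significant figure)
Orange → 3 (second significant figure)
Yellow → 4 (third significant figure)
Orange → ×10^3 multiplier
Red → ±2% tolerance
534 × 1000 = 534000 Ω
Allowed range: 523320 Ω to 544680 Ω.
553700 Ω lies outside that range.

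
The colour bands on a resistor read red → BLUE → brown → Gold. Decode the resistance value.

260 Ω

Red → 2 (first significant figure)
Blue → 6 (second significant figure)
Brown → ×10 multiplier
26 × 10 = 260 Ω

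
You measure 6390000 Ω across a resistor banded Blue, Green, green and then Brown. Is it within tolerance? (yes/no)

Blue → 6 (first significant figure)
Green → 5 (second significant figure)
Green → ×10^5 multiplier
Brown → ±1% tolerance
65 × 100000 = 6500000 Ω
Allowed range: 6435000 Ω to 6565000 Ω.
6390000 Ω lies outside that range.

no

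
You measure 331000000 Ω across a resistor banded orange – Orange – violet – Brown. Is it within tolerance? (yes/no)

yes

Orange → 3 (first significant figure)
Orange → 3 (second significant figure)
Violet → ×10^7 multiplier
Brown → ±1% tolerance
33 × 10000000 = 330000000 Ω
Allowed range: 326700000 Ω to 333300000 Ω.
331000000 Ω lies inside that range.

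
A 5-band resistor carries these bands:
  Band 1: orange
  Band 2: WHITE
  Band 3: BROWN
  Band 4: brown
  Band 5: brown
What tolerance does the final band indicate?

±1%

The last band, brown, is the tolerance band.
Brown corresponds to ±1%.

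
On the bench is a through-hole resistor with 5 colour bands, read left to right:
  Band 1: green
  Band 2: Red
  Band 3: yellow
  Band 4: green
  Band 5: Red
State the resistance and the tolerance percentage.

52400000 Ω ±2%

Green → 5 (first significant figure)
Red → 2 (second significant figure)
Yellow → 4 (third significant figure)
Green → ×10^5 multiplier
Red → ±2% tolerance
524 × 100000 = 52400000 Ω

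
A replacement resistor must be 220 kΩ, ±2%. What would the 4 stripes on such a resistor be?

red, red, yellow, red

220000 Ω = 22 × 10^4.
2 → red
2 → red
Multiplier 10^4 → yellow.
±2% tolerance → red.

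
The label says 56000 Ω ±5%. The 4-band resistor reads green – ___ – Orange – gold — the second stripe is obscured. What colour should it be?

56000 Ω = 56 × 10^3.
The second band gives digit 6 of the significand, and 6 is blue.

blue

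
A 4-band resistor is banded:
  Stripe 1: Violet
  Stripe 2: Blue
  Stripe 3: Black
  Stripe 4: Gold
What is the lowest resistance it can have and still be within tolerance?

Violet → 7 (first significant figure)
Blue → 6 (second significant figure)
Black → ×1 multiplier
Gold → ±5% tolerance
76 × 1 = 76 Ω
Lowest = 76 × (1 − 5/100) = 72.2 Ω.

72.2 Ω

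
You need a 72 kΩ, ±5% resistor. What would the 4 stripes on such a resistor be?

72000 Ω = 72 × 10^3.
7 → violet
2 → red
Multiplier 10^3 → orange.
±5% tolerance → gold.

violet, red, orange, gold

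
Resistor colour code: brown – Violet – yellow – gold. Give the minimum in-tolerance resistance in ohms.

Brown → 1 (first significant figure)
Violet → 7 (second significant figure)
Yellow → ×10^4 multiplier
Gold → ±5% tolerance
17 × 10000 = 170000 Ω
Minimum = 170000 × (1 − 5/100) = 161500 Ω.

161500 Ω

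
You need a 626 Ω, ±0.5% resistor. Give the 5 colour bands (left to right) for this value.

626 Ω = 626 × 10^0.
6 → blue
2 → red
6 → blue
Multiplier 10^0 → black.
±0.5% tolerance → green.

blue, red, blue, black, green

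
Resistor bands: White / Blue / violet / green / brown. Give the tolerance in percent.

±1%

The last band, brown, is the tolerance band.
Brown corresponds to ±1%.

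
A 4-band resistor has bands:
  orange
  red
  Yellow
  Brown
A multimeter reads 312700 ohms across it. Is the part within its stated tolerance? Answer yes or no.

no

Orange → 3 (first significant figure)
Red → 2 (second significant figure)
Yellow → ×10^4 multiplier
Brown → ±1% tolerance
32 × 10000 = 320000 Ω
Allowed range: 316800 Ω to 323200 Ω.
312700 ohms lies outside that range.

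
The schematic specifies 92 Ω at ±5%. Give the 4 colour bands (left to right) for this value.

white, red, black, gold

92 Ω = 92 × 10^0.
9 → white
2 → red
Multiplier 10^0 → black.
±5% tolerance → gold.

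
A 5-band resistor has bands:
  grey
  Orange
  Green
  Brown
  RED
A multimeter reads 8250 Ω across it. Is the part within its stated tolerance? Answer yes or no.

Grey → 8 (first significant figure)
Orange → 3 (second significant figure)
Green → 5 (third significant figure)
Brown → ×10 multiplier
Red → ±2% tolerance
835 × 10 = 8350 Ω
Allowed range: 8183 Ω to 8517 Ω.
8250 Ω lies inside that range.

yes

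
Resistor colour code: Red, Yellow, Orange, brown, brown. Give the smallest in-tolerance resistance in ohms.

Red → 2 (first significant figure)
Yellow → 4 (second significant figure)
Orange → 3 (third significant figure)
Brown → ×10 multiplier
Brown → ±1% tolerance
243 × 10 = 2430 Ω
Smallest = 2430 × (1 − 1/100) = 2405.7 Ω.

2405.7 Ω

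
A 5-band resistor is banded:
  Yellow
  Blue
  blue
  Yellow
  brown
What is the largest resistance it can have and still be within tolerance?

Yellow → 4 (first significant figure)
Blue → 6 (second significant figure)
Blue → 6 (third significant figure)
Yellow → ×10^4 multiplier
Brown → ±1% tolerance
466 × 10000 = 4660000 Ω
Largest = 4660000 × (1 + 1/100) = 4706600 Ω.

4706600 Ω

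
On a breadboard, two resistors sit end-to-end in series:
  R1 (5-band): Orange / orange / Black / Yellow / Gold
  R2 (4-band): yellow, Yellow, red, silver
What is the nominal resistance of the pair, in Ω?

R1: orange, orange, black → 330; yellow ×10^4 → 3300000 Ω.
R2: yellow, yellow → 44; red ×10^2 → 4400 Ω.
Series: 3300000 + 4400 = 3304400 Ω.

3304400 Ω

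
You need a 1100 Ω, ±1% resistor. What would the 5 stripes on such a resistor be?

brown, brown, black, brown, brown

1100 Ω = 110 × 10^1.
1 → brown
1 → brown
0 → black
Multiplier 10^1 → brown.
±1% tolerance → brown.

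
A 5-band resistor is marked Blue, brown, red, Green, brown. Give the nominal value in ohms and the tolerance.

Blue → 6 (first significant figure)
Brown → 1 (second significant figure)
Red → 2 (third significant figure)
Green → ×10^5 multiplier
Brown → ±1% tolerance
612 × 100000 = 61200000 Ω

61200000 Ω ±1%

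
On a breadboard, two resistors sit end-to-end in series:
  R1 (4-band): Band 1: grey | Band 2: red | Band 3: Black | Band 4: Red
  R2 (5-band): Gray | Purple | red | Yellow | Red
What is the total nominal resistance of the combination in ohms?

8720082 Ω

R1: grey, red → 82; black ×1 → 82 Ω.
R2: grey, violet, red → 872; yellow ×10^4 → 8720000 Ω.
Series: 82 + 8720000 = 8720082 Ω.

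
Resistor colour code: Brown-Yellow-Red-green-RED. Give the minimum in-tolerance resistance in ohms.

13916000 Ω

Brown → 1 (first significant figure)
Yellow → 4 (second significant figure)
Red → 2 (third significant figure)
Green → ×10^5 multiplier
Red → ±2% tolerance
142 × 100000 = 14200000 Ω
Minimum = 14200000 × (1 − 2/100) = 13916000 Ω.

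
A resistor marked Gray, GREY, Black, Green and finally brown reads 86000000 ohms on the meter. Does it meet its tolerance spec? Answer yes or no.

Grey → 8 (first significant figure)
Grey → 8 (second significant figure)
Black → 0 (third significant figure)
Green → ×10^5 multiplier
Brown → ±1% tolerance
880 × 100000 = 88000000 Ω
Allowed range: 87120000 Ω to 88880000 Ω.
86000000 ohms lies outside that range.

no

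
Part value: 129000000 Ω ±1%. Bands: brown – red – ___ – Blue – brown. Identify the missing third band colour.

white

129000000 Ω = 129 × 10^6.
The third band gives digit 9 of the significand, and 9 is white.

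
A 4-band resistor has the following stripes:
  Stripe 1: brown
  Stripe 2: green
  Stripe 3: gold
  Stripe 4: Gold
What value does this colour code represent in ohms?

1.5 Ω

Brown → 1 (first significant figure)
Green → 5 (second significant figure)
Gold → ×0.1 multiplier
15 × 0.1 = 1.5 Ω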